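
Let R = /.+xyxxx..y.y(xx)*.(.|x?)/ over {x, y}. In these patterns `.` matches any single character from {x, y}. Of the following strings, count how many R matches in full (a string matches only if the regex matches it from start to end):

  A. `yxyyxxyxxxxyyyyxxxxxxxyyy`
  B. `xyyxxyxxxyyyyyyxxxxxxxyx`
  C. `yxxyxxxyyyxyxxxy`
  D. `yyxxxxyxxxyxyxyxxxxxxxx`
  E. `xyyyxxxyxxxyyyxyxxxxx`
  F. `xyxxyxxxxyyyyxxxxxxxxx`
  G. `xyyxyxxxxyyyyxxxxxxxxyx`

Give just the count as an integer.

5

A → no match
B → no match
C → match
D → match
E → match
F → match
G → match
Total matched: 5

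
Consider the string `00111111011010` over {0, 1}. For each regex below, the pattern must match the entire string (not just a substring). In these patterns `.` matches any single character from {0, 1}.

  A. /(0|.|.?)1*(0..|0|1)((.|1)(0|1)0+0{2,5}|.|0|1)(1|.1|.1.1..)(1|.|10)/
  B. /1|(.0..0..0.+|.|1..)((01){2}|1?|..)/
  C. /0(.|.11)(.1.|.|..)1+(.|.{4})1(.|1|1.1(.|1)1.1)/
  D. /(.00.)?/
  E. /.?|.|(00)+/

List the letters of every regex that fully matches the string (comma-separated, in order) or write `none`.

C

A → no match
B → no match
C → match
D → no match
E → no match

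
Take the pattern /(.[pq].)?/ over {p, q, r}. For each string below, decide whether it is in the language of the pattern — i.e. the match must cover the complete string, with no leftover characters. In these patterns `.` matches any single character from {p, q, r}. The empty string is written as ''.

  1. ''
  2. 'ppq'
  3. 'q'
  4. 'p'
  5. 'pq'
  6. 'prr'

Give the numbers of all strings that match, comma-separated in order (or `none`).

1. '' → match
2. 'ppq' → match
3. 'q' → no match
4. 'p' → no match
5. 'pq' → no match
6. 'prr' → no match

1, 2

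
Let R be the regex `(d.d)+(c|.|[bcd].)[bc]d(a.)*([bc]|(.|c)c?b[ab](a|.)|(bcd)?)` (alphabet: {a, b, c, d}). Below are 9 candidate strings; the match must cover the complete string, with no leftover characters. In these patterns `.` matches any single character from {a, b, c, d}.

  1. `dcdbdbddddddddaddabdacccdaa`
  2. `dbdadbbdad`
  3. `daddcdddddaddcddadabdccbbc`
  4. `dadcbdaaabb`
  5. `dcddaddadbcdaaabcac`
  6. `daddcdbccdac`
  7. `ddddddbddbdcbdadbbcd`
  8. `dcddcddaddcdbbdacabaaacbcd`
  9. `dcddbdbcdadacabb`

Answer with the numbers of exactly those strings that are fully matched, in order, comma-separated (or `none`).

1 → no match
2 → no match
3 → match
4 → match
5 → no match
6 → match
7 → no match
8 → match
9 → match

3, 4, 6, 8, 9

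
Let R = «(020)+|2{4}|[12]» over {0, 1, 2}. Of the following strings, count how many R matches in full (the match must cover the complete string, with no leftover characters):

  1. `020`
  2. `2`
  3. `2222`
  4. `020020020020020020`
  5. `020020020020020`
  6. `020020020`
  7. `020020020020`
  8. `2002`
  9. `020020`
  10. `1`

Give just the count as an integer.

1. `020` → match
2. `2` → match
3. `2222` → match
4 → match
5 → match
6. `020020020` → match
7. `020020020020` → match
8. `2002` → no match
9. `020020` → match
10. `1` → match
Total matched: 9

9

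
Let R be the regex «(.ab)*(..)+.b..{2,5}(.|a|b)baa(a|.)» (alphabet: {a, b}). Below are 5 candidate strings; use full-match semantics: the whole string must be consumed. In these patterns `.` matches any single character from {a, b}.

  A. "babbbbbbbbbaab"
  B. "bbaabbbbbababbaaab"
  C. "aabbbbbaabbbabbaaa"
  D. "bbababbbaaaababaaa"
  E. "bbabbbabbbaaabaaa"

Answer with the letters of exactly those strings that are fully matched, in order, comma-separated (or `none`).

A, C, D, E

A → match
B → no match
C → match
D → match
E → match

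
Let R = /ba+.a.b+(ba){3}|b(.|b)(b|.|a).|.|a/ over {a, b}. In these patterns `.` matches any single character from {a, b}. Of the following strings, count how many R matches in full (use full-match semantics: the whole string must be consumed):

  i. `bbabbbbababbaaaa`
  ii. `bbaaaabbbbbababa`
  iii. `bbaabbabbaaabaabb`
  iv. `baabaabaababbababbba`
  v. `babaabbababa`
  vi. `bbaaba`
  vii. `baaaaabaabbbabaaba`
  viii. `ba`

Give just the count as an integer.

1

i → no match
ii → no match
iii → no match
iv → no match
v → match
vi → no match
vii → no match
viii → no match
Total matched: 1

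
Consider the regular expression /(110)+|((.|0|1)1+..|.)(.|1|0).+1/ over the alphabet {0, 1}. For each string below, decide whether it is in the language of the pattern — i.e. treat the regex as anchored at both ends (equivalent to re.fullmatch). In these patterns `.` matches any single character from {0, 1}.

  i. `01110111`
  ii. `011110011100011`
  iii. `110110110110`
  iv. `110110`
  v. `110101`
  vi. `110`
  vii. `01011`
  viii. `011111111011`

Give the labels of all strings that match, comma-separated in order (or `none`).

i, ii, iii, iv, v, vi, vii, viii

i → match
ii → match
iii → match
iv → match
v → match
vi → match
vii → match
viii → match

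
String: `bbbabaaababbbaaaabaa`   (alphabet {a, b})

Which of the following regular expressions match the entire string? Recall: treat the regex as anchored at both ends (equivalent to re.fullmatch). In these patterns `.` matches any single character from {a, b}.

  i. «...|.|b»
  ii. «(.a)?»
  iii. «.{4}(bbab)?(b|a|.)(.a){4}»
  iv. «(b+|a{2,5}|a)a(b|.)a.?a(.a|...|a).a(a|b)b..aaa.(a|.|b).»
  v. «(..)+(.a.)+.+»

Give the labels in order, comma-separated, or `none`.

i → no match
ii → no match
iii → no match
iv → match
v → match

iv, v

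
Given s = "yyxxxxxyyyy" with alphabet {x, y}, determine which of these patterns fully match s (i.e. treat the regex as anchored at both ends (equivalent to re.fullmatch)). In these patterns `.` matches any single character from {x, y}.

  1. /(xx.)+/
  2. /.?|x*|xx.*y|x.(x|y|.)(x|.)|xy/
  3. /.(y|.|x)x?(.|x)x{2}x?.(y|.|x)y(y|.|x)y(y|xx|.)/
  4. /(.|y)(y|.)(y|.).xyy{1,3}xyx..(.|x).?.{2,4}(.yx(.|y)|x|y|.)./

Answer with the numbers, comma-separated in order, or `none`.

3

1 → no match — must start with "xx"
2 → no match
3 → match
4 → no match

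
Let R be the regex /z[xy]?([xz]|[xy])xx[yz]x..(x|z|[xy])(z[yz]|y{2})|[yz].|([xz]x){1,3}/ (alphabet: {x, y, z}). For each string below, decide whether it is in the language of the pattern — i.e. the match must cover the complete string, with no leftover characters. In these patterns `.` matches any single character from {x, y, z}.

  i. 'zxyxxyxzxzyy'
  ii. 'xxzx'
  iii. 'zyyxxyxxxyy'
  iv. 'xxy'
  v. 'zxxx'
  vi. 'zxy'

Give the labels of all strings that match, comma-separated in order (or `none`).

i → match
ii → match
iii → no match
iv → no match
v → match
vi → no match

i, ii, v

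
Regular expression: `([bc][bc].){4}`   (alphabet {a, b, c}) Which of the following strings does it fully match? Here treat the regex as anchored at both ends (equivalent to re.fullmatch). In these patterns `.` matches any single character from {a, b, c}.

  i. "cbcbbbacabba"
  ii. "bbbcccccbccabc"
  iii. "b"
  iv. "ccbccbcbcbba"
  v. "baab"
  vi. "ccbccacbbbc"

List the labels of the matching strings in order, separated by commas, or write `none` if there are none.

i → no match
ii → no match
iii → no match
iv → match
v → no match
vi → no match

iv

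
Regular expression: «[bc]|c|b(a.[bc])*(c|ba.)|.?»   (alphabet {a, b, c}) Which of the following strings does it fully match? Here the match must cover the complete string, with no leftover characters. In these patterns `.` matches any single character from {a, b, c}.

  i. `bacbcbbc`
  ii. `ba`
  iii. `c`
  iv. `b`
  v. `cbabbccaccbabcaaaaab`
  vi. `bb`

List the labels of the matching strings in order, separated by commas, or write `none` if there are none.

i → no match
ii → no match
iii → match
iv → match
v → no match
vi → no match

iii, iv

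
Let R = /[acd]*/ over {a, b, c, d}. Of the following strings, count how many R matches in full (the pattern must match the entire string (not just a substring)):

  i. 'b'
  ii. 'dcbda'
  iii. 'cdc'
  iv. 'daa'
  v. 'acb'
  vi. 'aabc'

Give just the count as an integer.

2

i → no match
ii → no match
iii → match
iv → match
v → no match
vi → no match
Total matched: 2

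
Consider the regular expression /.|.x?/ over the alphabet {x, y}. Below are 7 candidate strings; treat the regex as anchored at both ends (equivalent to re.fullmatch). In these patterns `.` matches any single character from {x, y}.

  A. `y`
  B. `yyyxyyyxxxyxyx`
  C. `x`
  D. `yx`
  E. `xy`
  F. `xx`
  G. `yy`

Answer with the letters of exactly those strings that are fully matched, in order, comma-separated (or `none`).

A, C, D, F

A → match
B → no match
C → match
D → match
E → no match
F → match
G → no match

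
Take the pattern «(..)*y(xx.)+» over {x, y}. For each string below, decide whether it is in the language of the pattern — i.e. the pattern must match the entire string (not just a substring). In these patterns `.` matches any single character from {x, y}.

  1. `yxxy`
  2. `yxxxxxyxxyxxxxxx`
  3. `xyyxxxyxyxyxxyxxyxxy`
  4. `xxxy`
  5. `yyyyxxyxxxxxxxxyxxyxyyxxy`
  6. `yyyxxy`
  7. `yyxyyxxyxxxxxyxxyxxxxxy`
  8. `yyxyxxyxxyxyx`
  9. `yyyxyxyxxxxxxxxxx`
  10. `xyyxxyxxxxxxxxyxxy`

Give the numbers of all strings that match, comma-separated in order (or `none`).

1, 2, 3, 6, 7, 10

1 → match
2 → match
3 → match
4 → no match
5 → no match
6 → match
7 → match
8 → no match
9 → no match
10 → match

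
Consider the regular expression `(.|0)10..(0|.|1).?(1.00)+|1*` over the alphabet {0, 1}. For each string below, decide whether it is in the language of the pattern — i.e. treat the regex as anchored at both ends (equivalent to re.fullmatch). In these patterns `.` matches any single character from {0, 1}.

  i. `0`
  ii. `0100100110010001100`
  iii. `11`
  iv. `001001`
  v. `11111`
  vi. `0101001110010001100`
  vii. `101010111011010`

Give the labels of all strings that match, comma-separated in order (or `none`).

ii, iii, v, vi

i → no match
ii → match
iii → match
iv → no match
v → match
vi → match
vii → no match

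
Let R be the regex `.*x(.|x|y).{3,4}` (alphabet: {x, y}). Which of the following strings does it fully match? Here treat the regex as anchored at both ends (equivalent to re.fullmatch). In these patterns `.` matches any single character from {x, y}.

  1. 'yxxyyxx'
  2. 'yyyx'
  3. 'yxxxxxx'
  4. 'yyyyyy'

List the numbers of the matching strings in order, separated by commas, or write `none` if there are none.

1, 3

1. 'yxxyyxx' → match
2. 'yyyx' → no match
3. 'yxxxxxx' → match
4. 'yyyyyy' → no match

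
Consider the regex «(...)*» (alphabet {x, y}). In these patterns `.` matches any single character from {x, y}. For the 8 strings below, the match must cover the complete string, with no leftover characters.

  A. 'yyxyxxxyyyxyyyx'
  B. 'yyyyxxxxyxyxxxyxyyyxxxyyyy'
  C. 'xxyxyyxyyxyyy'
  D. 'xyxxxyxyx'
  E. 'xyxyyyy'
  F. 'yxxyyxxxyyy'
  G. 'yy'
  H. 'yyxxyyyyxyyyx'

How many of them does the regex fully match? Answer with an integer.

2

A → match
B → no match
C → no match
D. 'xyxxxyxyx' → match
E. 'xyxyyyy' → no match
F. 'yxxyyxxxyyy' → no match
G. 'yy' → no match
H → no match
Total matched: 2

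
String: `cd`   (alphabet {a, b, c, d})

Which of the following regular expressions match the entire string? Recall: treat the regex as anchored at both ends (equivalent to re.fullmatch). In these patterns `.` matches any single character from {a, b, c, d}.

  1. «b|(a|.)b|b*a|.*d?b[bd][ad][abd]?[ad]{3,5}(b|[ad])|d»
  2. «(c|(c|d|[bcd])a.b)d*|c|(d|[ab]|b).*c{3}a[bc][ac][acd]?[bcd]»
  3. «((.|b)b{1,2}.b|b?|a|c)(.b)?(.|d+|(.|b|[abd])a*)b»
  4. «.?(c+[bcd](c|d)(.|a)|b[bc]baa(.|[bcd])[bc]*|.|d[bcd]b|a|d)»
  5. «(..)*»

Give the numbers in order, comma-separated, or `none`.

1 → no match
2 → match
3 → no match — must end with `b`
4 → match
5 → match

2, 4, 5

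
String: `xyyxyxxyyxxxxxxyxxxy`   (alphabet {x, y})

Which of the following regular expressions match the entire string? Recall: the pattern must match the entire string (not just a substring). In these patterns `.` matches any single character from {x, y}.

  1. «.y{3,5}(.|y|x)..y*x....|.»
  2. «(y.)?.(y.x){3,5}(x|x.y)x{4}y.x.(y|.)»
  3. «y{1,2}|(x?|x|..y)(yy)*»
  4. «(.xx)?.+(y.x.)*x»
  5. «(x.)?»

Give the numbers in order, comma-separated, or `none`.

1 → no match
2 → match
3 → no match
4 → no match — must end with `x`
5 → no match

2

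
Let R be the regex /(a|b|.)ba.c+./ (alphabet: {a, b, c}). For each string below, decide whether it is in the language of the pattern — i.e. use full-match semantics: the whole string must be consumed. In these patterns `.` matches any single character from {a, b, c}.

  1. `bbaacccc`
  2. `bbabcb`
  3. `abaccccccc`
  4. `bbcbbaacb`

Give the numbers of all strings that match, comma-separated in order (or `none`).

1, 2, 3

1 → match
2 → match
3 → match
4 → no match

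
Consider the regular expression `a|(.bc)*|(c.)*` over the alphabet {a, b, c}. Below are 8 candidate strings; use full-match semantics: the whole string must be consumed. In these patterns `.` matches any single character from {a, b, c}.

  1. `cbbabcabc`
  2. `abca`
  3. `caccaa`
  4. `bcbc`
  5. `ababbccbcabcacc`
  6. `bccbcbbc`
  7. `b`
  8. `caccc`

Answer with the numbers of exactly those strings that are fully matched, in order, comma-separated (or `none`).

1. `cbbabcabc` → no match
2. `abca` → no match
3. `caccaa` → no match
4. `bcbc` → no match
5 → no match
6. `bccbcbbc` → no match
7. `b` → no match
8. `caccc` → no match

none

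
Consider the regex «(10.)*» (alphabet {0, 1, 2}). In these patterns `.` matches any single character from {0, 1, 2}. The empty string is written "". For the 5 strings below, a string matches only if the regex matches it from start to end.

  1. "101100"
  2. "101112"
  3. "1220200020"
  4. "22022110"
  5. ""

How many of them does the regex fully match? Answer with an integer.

2

1 → match
2 → no match
3 → no match
4 → no match
5 → match
Total matched: 2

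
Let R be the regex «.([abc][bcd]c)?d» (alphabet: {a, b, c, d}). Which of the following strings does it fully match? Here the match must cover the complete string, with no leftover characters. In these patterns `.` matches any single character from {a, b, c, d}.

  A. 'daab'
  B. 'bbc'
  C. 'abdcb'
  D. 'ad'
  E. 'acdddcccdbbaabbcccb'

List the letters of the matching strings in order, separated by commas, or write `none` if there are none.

A. 'daab' → no match — must end with 'd'
B. 'bbc' → no match — must end with 'd'
C. 'abdcb' → no match — must end with 'd'
D. 'ad' → match
E → no match — must end with 'd'

D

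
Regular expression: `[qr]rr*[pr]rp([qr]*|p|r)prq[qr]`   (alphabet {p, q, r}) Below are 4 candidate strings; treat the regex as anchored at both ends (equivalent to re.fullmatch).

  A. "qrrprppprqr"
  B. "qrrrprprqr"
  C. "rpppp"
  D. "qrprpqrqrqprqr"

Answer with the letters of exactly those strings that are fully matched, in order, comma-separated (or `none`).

A. "qrrprppprqr" → match
B. "qrrrprprqr" → match
C. "rpppp" → no match
D → match

A, B, D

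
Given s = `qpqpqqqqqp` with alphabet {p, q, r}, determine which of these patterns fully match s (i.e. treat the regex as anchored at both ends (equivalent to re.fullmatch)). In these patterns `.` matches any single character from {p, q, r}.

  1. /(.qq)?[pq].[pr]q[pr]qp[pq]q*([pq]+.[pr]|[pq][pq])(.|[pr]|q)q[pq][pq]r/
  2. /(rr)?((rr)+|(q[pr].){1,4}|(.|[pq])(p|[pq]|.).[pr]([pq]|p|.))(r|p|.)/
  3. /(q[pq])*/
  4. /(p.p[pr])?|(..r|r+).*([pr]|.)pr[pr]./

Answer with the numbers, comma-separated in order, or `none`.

1 → no match — must end with `r`
2 → no match
3 → match
4 → no match

3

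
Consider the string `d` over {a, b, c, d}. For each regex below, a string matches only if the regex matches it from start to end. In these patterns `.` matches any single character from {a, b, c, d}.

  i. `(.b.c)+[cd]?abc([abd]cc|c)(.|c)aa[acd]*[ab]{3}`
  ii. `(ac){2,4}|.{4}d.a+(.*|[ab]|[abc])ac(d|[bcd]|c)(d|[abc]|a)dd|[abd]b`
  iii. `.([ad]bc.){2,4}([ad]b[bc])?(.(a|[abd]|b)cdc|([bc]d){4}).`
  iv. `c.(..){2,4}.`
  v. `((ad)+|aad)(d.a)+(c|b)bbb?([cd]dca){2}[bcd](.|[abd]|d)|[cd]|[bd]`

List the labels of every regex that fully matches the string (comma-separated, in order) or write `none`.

i → no match
ii → no match
iii → no match
iv → no match — must start with `c`
v → match

v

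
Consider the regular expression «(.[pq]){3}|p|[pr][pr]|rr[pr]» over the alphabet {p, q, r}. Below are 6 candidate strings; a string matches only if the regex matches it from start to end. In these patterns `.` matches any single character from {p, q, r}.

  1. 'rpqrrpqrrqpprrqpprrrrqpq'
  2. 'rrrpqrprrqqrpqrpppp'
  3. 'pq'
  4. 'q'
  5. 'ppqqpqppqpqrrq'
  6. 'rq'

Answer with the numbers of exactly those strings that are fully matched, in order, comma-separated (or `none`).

none

1 → no match
2 → no match
3 → no match
4 → no match
5 → no match
6 → no match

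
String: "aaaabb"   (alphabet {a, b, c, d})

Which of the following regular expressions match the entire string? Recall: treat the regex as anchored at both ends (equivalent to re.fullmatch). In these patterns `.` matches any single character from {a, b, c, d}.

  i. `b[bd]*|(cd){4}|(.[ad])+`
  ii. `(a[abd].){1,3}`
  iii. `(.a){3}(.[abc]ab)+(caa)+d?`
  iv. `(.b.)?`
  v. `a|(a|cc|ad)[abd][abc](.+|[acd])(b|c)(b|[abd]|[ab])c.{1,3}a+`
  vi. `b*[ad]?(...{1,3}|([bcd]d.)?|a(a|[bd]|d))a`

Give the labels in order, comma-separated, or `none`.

ii

i → no match
ii → match
iii → no match
iv → no match
v → no match — must end with "a"
vi → no match — must end with "a"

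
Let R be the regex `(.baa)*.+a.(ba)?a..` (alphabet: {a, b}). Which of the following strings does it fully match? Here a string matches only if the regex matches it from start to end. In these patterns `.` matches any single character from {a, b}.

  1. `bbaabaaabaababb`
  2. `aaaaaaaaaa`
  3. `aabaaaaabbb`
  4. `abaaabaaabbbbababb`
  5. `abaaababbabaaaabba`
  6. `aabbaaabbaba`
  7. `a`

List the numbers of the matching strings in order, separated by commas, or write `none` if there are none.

1, 2, 4

1 → match
2. `aaaaaaaaaa` → match
3. `aabaaaaabbb` → no match
4 → match
5 → no match
6. `aabbaaabbaba` → no match
7. `a` → no match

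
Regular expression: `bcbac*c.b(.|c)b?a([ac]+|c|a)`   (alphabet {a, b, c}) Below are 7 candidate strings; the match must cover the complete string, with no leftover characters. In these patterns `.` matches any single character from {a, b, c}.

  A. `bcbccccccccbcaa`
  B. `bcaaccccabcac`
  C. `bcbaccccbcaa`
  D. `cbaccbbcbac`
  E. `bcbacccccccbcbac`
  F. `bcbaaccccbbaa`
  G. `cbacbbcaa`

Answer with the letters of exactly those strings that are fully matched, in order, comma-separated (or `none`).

A → no match — must start with `bcba`
B → no match — must start with `bcba`
C → match
D → no match — must start with `bcba`
E → match
F → no match
G → no match — must start with `bcba`

C, E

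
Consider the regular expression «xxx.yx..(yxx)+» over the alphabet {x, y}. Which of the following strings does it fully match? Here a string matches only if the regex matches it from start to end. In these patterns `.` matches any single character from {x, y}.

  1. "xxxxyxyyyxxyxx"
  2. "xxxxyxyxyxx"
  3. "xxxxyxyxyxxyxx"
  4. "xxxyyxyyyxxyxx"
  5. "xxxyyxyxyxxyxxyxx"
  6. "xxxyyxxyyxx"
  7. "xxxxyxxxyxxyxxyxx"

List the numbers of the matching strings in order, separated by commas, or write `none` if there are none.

1, 2, 3, 4, 5, 6, 7

1 → match
2 → match
3 → match
4 → match
5 → match
6 → match
7 → match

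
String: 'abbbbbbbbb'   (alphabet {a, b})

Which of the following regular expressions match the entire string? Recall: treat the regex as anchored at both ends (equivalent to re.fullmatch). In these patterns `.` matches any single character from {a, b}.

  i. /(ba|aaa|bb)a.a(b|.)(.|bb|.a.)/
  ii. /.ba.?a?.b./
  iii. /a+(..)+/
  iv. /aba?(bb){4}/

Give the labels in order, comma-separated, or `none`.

i → no match
ii → no match
iii → no match
iv → match

iv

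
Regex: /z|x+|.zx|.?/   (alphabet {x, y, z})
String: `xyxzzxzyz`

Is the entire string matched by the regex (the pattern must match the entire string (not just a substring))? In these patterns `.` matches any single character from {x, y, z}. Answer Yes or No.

No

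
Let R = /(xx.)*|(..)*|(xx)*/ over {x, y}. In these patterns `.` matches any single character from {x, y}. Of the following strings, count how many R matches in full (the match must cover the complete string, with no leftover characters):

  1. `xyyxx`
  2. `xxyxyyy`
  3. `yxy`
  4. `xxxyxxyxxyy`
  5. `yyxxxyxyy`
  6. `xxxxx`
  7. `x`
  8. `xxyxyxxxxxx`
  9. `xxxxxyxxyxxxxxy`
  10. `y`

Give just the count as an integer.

1. `xyyxx` → no match
2. `xxyxyyy` → no match
3. `yxy` → no match
4. `xxxyxxyxxyy` → no match
5. `yyxxxyxyy` → no match
6. `xxxxx` → no match
7. `x` → no match
8. `xxyxyxxxxxx` → no match
9 → match
10. `y` → no match
Total matched: 1

1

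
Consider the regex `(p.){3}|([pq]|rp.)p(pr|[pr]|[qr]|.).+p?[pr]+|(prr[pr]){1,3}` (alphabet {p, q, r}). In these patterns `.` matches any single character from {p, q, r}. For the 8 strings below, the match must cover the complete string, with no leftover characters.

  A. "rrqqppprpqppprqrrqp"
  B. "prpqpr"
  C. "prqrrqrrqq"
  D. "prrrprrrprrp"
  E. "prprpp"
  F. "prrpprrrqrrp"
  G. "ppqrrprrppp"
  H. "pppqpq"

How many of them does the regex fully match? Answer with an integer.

5

A → no match
B. "prpqpr" → match
C. "prqrrqrrqq" → no match
D. "prrrprrrprrp" → match
E. "prprpp" → match
F. "prrpprrrqrrp" → no match
G. "ppqrrprrppp" → match
H. "pppqpq" → match
Total matched: 5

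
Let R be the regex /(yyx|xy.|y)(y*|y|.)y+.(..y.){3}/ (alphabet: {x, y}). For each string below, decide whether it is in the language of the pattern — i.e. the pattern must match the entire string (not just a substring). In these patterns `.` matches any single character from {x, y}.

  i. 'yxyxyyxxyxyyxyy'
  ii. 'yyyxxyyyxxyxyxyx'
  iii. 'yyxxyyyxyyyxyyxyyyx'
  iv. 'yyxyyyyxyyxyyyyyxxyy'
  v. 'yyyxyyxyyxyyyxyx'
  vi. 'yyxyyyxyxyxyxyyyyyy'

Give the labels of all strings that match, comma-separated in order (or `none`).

ii, iii, vi

i → no match
ii → match
iii → match
iv → no match
v → no match
vi → match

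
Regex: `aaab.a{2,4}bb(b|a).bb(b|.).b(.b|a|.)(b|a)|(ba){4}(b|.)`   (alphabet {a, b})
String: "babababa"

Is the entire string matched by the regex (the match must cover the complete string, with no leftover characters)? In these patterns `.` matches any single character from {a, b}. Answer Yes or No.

No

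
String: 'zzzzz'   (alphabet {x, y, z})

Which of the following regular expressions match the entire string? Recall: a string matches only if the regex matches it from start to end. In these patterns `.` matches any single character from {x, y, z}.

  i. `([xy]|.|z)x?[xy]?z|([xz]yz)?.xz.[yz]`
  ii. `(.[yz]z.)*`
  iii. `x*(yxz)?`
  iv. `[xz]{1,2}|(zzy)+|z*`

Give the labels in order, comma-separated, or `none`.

i → no match
ii → no match
iii → no match
iv → match

iv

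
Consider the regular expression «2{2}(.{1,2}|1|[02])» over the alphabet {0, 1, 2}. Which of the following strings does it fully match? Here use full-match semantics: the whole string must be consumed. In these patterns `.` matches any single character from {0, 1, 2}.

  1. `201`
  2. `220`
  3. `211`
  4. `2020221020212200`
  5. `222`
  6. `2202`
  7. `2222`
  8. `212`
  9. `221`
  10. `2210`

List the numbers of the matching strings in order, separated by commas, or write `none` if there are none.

2, 5, 6, 7, 9, 10

1 → no match
2 → match
3 → no match
4 → no match
5 → match
6 → match
7 → match
8 → no match
9 → match
10 → match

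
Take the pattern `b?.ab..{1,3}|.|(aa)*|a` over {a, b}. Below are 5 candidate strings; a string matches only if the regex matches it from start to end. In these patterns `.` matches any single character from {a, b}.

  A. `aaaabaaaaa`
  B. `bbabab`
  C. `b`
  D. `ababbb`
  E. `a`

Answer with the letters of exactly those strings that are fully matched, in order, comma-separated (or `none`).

B, C, E

A → no match
B → match
C → match
D → no match
E → match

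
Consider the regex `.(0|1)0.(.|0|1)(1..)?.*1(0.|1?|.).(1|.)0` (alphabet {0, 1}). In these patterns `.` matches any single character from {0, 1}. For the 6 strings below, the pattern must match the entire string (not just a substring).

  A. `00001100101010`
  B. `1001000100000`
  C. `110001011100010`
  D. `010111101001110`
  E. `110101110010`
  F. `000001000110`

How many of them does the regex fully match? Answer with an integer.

A → match
B → match
C → match
D → match
E → match
F → no match
Total matched: 5

5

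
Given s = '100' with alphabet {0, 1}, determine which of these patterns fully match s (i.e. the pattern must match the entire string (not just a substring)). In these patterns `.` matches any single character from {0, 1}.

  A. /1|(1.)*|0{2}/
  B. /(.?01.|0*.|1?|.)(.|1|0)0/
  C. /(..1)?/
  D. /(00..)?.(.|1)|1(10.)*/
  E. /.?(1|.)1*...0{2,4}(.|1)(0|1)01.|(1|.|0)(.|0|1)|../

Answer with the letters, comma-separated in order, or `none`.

A → no match
B → match
C → no match
D → no match
E → no match

B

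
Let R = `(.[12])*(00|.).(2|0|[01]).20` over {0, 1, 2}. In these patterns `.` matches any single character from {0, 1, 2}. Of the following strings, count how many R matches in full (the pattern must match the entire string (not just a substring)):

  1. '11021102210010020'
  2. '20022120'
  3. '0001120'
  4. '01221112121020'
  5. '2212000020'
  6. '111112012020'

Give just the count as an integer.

1 → match
2 → no match
3 → match
4 → match
5 → match
6 → match
Total matched: 5

5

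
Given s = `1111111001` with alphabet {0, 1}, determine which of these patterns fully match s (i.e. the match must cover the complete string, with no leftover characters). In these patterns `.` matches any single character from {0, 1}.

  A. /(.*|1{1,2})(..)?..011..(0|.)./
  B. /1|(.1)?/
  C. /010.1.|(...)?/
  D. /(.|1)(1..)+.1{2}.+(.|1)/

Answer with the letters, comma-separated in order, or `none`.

D

A → no match
B → no match
C → no match
D → match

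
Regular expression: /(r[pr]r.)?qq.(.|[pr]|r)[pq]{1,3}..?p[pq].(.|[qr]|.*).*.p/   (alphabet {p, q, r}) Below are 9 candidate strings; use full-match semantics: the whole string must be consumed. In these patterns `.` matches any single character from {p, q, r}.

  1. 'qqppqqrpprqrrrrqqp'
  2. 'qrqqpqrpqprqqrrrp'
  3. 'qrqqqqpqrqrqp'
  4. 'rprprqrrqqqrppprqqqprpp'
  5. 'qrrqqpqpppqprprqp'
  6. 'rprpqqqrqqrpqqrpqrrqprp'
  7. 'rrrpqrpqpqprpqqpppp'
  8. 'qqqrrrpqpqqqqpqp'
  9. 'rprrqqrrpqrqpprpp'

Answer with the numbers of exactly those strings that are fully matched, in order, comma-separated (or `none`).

1 → match
2 → no match
3 → no match
4 → no match
5 → no match
6 → match
7 → no match
8 → no match
9 → match

1, 6, 9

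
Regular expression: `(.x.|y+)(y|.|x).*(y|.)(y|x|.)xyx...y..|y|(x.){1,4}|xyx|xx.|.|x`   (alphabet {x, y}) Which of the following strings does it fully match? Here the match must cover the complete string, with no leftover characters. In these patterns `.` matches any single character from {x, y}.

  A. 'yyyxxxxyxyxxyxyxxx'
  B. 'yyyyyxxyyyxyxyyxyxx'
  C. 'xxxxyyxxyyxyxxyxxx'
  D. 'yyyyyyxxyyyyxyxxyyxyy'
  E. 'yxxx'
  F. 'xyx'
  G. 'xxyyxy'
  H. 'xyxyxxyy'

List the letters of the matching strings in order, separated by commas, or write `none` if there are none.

B, F

A → no match
B → match
C → no match
D → no match
E. 'yxxx' → no match
F. 'xyx' → match
G. 'xxyyxy' → no match
H. 'xyxyxxyy' → no match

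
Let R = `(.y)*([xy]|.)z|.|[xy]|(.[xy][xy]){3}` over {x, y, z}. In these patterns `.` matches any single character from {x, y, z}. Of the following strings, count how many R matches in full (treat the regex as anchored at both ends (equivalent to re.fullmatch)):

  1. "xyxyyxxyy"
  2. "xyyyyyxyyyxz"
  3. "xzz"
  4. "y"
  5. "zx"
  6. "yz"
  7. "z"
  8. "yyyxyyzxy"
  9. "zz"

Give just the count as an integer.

7

1. "xyxyyxxyy" → match
2. "xyyyyyxyyyxz" → match
3. "xzz" → no match
4. "y" → match
5. "zx" → no match
6. "yz" → match
7. "z" → match
8. "yyyxyyzxy" → match
9. "zz" → match
Total matched: 7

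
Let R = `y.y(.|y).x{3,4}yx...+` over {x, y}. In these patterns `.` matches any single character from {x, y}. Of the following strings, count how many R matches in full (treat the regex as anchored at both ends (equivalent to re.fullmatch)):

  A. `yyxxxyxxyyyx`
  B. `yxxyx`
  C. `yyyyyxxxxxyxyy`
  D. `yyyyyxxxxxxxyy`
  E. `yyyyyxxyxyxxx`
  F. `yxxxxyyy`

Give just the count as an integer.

0

A → no match
B → no match
C → no match
D → no match
E → no match
F → no match
Total matched: 0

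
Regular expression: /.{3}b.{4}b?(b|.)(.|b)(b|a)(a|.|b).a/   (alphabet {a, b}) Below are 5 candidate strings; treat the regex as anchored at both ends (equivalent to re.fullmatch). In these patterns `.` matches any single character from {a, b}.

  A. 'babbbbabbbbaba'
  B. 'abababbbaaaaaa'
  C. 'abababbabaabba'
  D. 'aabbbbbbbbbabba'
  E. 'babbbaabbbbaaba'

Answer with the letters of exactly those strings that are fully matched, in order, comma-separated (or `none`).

A → match
B → match
C → match
D → match
E → match

A, B, C, D, E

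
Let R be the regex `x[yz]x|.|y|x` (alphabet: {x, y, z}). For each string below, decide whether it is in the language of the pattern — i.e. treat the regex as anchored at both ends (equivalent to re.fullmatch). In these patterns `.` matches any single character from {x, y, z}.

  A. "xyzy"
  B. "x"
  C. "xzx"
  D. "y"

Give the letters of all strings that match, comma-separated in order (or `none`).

B, C, D

A → no match
B → match
C → match
D → match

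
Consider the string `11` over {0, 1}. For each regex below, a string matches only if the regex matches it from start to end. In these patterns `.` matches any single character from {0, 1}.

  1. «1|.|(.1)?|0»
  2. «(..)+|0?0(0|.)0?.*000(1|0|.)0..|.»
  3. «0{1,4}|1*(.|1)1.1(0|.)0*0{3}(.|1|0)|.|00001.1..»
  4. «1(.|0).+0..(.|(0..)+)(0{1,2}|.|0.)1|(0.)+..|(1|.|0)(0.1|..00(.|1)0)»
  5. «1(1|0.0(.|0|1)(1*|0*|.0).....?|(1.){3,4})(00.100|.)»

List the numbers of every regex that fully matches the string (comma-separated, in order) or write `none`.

1 → match
2 → match
3 → no match
4 → no match
5 → no match

1, 2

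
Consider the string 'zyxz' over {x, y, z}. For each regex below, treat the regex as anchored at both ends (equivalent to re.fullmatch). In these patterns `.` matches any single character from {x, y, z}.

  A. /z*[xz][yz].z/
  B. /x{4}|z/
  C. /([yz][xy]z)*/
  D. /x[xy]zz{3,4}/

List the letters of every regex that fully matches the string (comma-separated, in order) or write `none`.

A → match
B → no match
C → no match
D → no match — must start with 'x'

A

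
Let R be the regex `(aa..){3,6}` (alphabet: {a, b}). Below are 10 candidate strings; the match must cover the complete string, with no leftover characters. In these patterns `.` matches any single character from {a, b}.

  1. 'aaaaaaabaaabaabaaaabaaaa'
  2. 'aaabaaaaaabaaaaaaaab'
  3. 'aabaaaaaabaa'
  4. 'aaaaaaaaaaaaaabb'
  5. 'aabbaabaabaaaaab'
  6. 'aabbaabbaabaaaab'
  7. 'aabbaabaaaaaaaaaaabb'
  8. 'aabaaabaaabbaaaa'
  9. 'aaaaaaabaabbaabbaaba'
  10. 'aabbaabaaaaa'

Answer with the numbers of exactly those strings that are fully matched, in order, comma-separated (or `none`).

1, 2, 4, 6, 7, 8, 9, 10

1 → match
2 → match
3 → no match
4 → match
5 → no match
6 → match
7 → match
8 → match
9 → match
10 → match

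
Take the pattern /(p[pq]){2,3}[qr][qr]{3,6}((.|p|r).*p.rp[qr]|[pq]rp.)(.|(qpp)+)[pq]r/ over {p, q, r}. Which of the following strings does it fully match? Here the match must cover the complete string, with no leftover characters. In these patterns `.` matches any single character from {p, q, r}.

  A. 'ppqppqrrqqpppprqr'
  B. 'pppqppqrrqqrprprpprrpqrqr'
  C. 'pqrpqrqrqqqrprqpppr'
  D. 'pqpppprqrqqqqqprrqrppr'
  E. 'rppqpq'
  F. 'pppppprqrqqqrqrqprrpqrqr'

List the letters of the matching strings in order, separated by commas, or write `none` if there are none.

A → no match
B → match
C → no match
D → no match
E → no match — must start with 'p'
F → match

B, F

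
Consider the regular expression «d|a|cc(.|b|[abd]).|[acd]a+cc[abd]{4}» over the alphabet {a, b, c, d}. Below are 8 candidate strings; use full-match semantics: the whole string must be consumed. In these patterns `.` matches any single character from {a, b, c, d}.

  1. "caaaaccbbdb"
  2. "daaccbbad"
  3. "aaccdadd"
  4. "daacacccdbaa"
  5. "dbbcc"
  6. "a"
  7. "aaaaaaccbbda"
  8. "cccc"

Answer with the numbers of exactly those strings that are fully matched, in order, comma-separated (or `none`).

1 → match
2 → match
3 → match
4 → no match
5 → no match
6 → match
7 → match
8 → match

1, 2, 3, 6, 7, 8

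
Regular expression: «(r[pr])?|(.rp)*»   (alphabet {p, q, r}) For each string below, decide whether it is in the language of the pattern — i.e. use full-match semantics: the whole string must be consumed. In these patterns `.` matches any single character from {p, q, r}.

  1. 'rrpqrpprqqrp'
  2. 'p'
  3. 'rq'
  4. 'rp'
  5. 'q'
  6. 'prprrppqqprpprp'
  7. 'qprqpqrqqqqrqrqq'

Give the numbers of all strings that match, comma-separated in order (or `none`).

1. 'rrpqrpprqqrp' → no match
2. 'p' → no match
3. 'rq' → no match
4. 'rp' → match
5. 'q' → no match
6 → no match
7 → no match

4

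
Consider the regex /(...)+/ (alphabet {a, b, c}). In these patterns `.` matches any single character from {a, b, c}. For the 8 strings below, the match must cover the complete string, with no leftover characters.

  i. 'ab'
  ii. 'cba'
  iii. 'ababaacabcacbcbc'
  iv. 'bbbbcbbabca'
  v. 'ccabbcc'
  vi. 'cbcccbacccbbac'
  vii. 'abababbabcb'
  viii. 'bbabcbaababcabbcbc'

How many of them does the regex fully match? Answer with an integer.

2

i → no match
ii → match
iii → no match
iv → no match
v → no match
vi → no match
vii → no match
viii → match
Total matched: 2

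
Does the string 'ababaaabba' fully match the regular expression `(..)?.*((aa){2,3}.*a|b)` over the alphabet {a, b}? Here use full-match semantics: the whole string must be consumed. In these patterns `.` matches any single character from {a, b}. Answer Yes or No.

No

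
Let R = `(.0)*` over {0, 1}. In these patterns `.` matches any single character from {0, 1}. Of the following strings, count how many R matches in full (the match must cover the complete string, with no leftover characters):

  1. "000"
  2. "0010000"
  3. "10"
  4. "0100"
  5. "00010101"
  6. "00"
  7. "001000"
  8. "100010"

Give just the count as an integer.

1 → no match
2 → no match
3 → match
4 → no match
5 → no match
6 → match
7 → match
8 → match
Total matched: 4

4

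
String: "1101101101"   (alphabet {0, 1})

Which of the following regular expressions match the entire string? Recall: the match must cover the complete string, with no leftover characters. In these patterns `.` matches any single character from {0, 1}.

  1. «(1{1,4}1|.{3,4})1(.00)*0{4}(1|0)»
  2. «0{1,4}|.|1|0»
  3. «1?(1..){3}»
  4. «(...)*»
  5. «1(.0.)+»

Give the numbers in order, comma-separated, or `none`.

3, 5

1 → no match
2 → no match
3 → match
4 → no match
5 → match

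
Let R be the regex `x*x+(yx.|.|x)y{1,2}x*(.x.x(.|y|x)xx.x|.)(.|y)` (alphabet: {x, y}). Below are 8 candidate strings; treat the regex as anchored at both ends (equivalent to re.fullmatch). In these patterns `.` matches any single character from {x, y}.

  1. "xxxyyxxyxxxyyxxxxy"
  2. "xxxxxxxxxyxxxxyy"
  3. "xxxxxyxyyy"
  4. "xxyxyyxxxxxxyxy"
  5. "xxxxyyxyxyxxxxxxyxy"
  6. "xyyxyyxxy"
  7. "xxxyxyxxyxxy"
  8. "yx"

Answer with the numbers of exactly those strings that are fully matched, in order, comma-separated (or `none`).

2

1 → no match
2 → match
3 → no match
4 → no match
5 → no match
6 → no match
7 → no match
8 → no match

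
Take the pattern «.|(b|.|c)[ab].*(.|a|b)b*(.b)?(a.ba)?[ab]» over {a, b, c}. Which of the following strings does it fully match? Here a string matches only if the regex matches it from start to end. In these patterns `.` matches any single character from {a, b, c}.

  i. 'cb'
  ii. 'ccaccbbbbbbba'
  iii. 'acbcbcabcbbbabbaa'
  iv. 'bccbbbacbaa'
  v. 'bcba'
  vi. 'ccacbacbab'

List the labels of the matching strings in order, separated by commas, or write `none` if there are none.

i → no match
ii → no match
iii → no match
iv → no match
v → no match
vi → no match

none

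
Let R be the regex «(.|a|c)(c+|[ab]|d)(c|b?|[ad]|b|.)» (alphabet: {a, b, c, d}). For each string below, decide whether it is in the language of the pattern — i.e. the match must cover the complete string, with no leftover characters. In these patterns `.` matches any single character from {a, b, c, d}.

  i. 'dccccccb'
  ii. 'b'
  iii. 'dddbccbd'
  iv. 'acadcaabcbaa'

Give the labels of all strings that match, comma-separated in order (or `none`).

i

i → match
ii → no match
iii → no match
iv → no match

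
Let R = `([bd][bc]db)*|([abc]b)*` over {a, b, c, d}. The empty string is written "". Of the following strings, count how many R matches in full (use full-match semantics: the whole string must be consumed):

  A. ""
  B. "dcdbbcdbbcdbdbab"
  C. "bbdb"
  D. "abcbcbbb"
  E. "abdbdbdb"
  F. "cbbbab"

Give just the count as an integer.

A. "" → match
B → no match
C. "bbdb" → match
D. "abcbcbbb" → match
E. "abdbdbdb" → no match
F. "cbbbab" → match
Total matched: 4

4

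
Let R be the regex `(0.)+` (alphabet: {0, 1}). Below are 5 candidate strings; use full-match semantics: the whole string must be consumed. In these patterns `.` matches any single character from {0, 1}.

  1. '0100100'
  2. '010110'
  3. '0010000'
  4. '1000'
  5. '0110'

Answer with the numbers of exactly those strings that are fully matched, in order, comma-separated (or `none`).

1 → no match
2 → no match
3 → no match
4 → no match — must start with '0'
5 → no match

none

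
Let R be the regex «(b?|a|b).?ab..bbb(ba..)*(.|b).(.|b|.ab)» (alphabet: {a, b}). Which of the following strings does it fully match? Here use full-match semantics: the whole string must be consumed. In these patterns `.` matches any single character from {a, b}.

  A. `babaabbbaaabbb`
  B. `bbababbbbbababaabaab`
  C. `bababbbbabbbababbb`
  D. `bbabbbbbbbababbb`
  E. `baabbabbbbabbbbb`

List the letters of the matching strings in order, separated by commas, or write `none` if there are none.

A → no match
B → match
C → no match
D → match
E → match

B, D, E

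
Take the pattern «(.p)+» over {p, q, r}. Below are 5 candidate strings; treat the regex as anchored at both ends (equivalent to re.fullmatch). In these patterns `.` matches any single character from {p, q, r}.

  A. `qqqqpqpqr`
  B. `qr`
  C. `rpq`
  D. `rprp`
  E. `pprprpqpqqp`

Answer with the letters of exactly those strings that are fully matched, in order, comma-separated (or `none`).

A → no match — must end with `p`
B → no match — must end with `p`
C → no match — must end with `p`
D → match
E → no match

D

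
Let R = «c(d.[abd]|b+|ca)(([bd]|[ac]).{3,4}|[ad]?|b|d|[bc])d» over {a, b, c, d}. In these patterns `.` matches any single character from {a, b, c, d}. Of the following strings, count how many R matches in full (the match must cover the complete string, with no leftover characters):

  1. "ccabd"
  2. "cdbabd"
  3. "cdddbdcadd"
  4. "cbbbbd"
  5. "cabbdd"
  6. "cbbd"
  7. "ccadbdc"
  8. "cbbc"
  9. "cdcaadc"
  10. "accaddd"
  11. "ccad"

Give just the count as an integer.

6

1 → match
2 → match
3 → match
4 → match
5 → no match
6 → match
7 → no match — must end with "d"
8 → no match — must end with "d"
9 → no match — must end with "d"
10 → no match — must start with "c"
11 → match
Total matched: 6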